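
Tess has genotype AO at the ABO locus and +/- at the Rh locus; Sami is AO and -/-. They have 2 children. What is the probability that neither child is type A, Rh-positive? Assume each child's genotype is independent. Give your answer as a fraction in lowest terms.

25/64

ABO cross AO × AO → 1/4 O, 3/4 A.
Rh cross +/- × -/- → 1/2 Rh+, 1/2 Rh-; so P(type A, Rh-positive) = 3/4 × 1/2 = 3/8 per child.
P(not type A, Rh-positive) = 5/8 for one child; (5/8)^2 = 25/64.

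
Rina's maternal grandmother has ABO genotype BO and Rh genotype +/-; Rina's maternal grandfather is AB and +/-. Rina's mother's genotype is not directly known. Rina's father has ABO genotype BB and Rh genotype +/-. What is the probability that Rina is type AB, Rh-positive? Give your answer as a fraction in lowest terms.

3/16

Rina's mother's ABO genotype from BO × AB: 1/4 AB, 1/4 AO, 1/4 BB, 1/4 BO.
Crossing each possibility with the father BB and summing P(type AB): 1/4·1/2 + 1/4·1/2 + 1/4·0 + 1/4·0 = 1/4.
Similarly for Rh via the mother's Rh distribution: P(Rh+) = 3/4.
Independent loci: 1/4 × 3/4 = 3/16.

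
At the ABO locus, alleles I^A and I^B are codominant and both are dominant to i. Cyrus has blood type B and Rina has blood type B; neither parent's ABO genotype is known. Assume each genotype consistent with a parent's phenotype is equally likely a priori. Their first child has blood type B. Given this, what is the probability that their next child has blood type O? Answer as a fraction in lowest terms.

1/20

Possible genotypes: Cyrus ∈ {I^B I^B, I^B i}; Rina ∈ {I^B I^B, I^B i}.
Weight each parental genotype pair by prior × P(type-B child):
  I^B I^B × I^B I^B: posterior weight 4/15; P(next child type O) = 0.
  I^B I^B × I^B i: posterior weight 4/15; P(next child type O) = 0.
  I^B i × I^B I^B: posterior weight 4/15; P(next child type O) = 0.
  I^B i × I^B i: posterior weight 1/5; P(next child type O) = 1/4.
Weighted sum = 1/20.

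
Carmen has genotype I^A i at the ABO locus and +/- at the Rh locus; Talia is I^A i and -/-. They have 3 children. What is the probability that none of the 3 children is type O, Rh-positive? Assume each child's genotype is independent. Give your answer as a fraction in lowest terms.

343/512

ABO cross I^A i × I^A i → 1/4 O, 3/4 A.
Rh cross +/- × -/- → 1/2 Rh+, 1/2 Rh-; so P(type O, Rh-positive) = 1/4 × 1/2 = 1/8 per child.
P(not type O, Rh-positive) = 7/8 for one child; (7/8)^3 = 343/512.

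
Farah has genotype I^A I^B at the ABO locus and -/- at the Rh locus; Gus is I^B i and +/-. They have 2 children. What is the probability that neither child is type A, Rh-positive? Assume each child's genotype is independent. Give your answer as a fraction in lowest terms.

ABO cross I^A I^B × I^B i → 1/4 A, 1/2 B, 1/4 AB.
Rh cross -/- × +/- → 1/2 Rh+, 1/2 Rh-; so P(type A, Rh-positive) = 1/4 × 1/2 = 1/8 per child.
P(not type A, Rh-positive) = 7/8 for one child; (7/8)^2 = 49/64.

49/64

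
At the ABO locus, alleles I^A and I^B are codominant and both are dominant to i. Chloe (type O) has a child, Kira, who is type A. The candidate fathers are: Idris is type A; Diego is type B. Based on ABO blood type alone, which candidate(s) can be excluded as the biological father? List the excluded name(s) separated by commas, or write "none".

A candidate is excluded only if no genotype consistent with his phenotype could produce a type A child with a type O mother.
Diego (type B): no genotype consistent with that phenotype can produce a type-A child with a type-O mother.

Diego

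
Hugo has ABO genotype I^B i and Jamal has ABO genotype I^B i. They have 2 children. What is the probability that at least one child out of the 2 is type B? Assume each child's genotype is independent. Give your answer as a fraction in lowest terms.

15/16

ABO cross I^B i × I^B i → 1/4 O, 3/4 B.
So P(type B) = 3/4 per child.
P(none) = (1/4)^2 = 1/16; P(at least one) = 1 − 1/16 = 15/16.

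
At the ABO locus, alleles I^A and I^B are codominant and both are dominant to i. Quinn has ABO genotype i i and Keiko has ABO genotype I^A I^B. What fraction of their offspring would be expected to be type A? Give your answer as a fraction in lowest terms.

1/2

ABO cross i i × I^A I^B → offspring phenotypes: 1/2 A, 1/2 B.
So P(type A) = 1/2.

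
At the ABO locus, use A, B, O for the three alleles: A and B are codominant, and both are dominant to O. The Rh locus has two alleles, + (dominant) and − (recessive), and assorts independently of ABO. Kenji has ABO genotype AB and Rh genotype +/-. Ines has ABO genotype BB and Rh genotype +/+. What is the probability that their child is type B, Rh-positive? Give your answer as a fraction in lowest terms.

1/2

ABO cross AB × BB → offspring phenotypes: 1/2 B, 1/2 AB.
Rh cross +/- × +/+ → 1 Rh+.
Independent loci: P(type B, Rh-positive) = 1/2 × 1 = 1/2.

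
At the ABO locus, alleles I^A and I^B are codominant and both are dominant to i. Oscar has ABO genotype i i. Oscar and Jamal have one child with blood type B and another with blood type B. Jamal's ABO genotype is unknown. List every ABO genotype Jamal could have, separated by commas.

For each candidate genotype of Jamal, check whether crossing it with i i can produce every observed child phenotype.
  I^A I^A → possible child types {A} ✗
  I^A I^B → possible child types {A, B} ✓
  I^A i → possible child types {O, A} ✗
  I^B I^B → possible child types {B} ✓
  I^B i → possible child types {O, B} ✓
  i i → possible child types {O} ✗

I^A I^B, I^B I^B, I^B i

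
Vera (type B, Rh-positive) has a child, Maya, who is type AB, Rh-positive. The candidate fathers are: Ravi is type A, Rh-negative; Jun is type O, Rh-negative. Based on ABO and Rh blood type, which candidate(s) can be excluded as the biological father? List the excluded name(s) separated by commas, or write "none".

A candidate is excluded only if no genotype consistent with his phenotype could produce a type AB, Rh-positive child with a type B, Rh-positive mother.
Jun (type O, Rh-): no genotype consistent with that phenotype can produce a type-AB Rh+ child with a type-B mother.

Jun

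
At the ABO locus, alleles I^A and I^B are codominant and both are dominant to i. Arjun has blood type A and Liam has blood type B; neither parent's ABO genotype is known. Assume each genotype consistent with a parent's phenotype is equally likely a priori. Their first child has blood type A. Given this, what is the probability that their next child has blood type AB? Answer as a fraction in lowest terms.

Possible genotypes: Arjun ∈ {I^A I^A, I^A i}; Liam ∈ {I^B I^B, I^B i}.
Weight each parental genotype pair by prior × P(type-A child):
  I^A I^A × I^B i: posterior weight 2/3; P(next child type AB) = 1/2.
  I^A i × I^B i: posterior weight 1/3; P(next child type AB) = 1/4.
Weighted sum = 5/12.

5/12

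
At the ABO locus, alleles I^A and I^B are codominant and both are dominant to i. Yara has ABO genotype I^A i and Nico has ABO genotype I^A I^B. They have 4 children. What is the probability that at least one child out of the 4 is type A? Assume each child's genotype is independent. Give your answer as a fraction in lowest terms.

15/16

ABO cross I^A i × I^A I^B → 1/2 A, 1/4 B, 1/4 AB.
So P(type A) = 1/2 per child.
P(none) = (1/2)^4 = 1/16; P(at least one) = 1 − 1/16 = 15/16.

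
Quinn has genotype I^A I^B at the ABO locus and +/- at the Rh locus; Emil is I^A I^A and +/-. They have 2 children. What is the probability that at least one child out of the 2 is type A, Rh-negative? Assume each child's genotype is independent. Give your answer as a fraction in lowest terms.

15/64

ABO cross I^A I^B × I^A I^A → 1/2 A, 1/2 AB.
Rh cross +/- × +/- → 3/4 Rh+, 1/4 Rh-; so P(type A, Rh-negative) = 1/2 × 1/4 = 1/8 per child.
P(none) = (7/8)^2 = 49/64; P(at least one) = 1 − 49/64 = 15/64.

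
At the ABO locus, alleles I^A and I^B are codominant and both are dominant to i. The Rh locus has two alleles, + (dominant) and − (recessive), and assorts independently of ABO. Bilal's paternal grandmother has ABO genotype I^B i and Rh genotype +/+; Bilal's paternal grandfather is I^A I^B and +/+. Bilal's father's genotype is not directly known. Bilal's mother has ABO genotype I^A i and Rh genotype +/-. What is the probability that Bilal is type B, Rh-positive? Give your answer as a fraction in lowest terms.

1/4

Bilal's father's ABO genotype from I^B i × I^A I^B: 1/4 I^A I^B, 1/4 I^A i, 1/4 I^B I^B, 1/4 I^B i.
Crossing each possibility with the mother I^A i and summing P(type B): 1/4·1/4 + 1/4·0 + 1/4·1/2 + 1/4·1/4 = 1/4.
Similarly for Rh via the father's Rh distribution: P(Rh+) = 1.
Independent loci: 1/4 × 1 = 1/4.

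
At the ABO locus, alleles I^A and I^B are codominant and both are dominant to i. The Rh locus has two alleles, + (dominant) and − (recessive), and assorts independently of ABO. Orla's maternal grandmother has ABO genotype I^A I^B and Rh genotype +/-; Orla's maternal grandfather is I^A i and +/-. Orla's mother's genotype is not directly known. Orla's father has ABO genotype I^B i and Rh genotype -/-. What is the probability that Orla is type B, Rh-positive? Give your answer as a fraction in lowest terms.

Orla's mother's ABO genotype from I^A I^B × I^A i: 1/4 I^A I^A, 1/4 I^A I^B, 1/4 I^A i, 1/4 I^B i.
Crossing each possibility with the father I^B i and summing P(type B): 1/4·0 + 1/4·1/2 + 1/4·1/4 + 1/4·3/4 = 3/8.
Similarly for Rh via the mother's Rh distribution: P(Rh+) = 1/2.
Independent loci: 3/8 × 1/2 = 3/16.

3/16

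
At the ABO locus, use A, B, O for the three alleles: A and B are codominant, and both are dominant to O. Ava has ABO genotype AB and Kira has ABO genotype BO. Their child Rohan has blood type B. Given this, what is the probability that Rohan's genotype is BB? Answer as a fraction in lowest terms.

Cross AB × BO → 1/4 AB, 1/4 AO, 1/4 BB, 1/4 BO.
Type-B genotypes among offspring: BB (1/4), BO (1/4); total 1/2.
P(BB | type B) = (1/4) / (1/2) = 1/2.

1/2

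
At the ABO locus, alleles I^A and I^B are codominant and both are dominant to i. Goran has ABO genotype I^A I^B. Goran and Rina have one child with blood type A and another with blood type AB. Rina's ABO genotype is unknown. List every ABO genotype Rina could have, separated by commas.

I^A I^A, I^A I^B, I^A i, I^B i

For each candidate genotype of Rina, check whether crossing it with I^A I^B can produce every observed child phenotype.
  I^A I^A → possible child types {A, AB} ✓
  I^A I^B → possible child types {A, B, AB} ✓
  I^A i → possible child types {A, B, AB} ✓
  I^B I^B → possible child types {B, AB} ✗
  I^B i → possible child types {A, B, AB} ✓
  i i → possible child types {A, B} ✗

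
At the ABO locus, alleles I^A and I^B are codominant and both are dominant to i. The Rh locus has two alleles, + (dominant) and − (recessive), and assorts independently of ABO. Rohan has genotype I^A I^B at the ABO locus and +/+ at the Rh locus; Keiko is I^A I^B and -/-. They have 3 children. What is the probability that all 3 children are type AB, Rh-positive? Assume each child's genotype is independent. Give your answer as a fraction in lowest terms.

ABO cross I^A I^B × I^A I^B → 1/4 A, 1/4 B, 1/2 AB.
Rh cross +/+ × -/- → 1 Rh+; so P(type AB, Rh-positive) = 1/2 × 1 = 1/2 per child.
All 3 independent: (1/2)^3 = 1/8.

1/8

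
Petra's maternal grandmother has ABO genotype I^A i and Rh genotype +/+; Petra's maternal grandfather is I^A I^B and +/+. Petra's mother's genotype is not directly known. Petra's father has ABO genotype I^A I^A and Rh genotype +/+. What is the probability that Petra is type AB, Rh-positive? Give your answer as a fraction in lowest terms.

1/4

Petra's mother's ABO genotype from I^A i × I^A I^B: 1/4 I^A I^A, 1/4 I^A I^B, 1/4 I^A i, 1/4 I^B i.
Crossing each possibility with the father I^A I^A and summing P(type AB): 1/4·0 + 1/4·1/2 + 1/4·0 + 1/4·1/2 = 1/4.
Similarly for Rh via the mother's Rh distribution: P(Rh+) = 1.
Independent loci: 1/4 × 1 = 1/4.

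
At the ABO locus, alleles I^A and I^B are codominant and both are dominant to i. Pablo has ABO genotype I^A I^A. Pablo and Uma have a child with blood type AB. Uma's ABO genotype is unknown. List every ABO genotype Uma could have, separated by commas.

I^A I^B, I^B I^B, I^B i

For each candidate genotype of Uma, check whether crossing it with I^A I^A can produce every observed child phenotype.
  I^A I^A → possible child types {A} ✗
  I^A I^B → possible child types {A, AB} ✓
  I^A i → possible child types {A} ✗
  I^B I^B → possible child types {AB} ✓
  I^B i → possible child types {A, AB} ✓
  i i → possible child types {A} ✗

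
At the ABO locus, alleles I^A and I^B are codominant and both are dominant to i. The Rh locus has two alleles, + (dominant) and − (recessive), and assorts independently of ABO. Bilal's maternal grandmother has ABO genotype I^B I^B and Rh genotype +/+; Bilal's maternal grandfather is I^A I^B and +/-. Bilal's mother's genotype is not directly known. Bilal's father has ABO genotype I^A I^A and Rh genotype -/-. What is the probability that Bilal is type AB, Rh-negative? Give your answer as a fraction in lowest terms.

Bilal's mother's ABO genotype from I^B I^B × I^A I^B: 1/2 I^A I^B, 1/2 I^B I^B.
Crossing each possibility with the father I^A I^A and summing P(type AB): 1/2·1/2 + 1/2·1 = 3/4.
Similarly for Rh via the mother's Rh distribution: P(Rh-) = 1/4.
Independent loci: 3/4 × 1/4 = 3/16.

3/16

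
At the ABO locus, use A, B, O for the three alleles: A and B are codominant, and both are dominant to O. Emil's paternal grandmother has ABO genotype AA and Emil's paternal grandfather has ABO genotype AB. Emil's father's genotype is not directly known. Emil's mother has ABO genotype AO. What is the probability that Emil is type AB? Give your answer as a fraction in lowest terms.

Emil's father's ABO genotype from AA × AB: 1/2 AA, 1/2 AB.
Crossing each possibility with the mother AO and summing P(type AB): 1/2·0 + 1/2·1/4 = 1/8.

1/8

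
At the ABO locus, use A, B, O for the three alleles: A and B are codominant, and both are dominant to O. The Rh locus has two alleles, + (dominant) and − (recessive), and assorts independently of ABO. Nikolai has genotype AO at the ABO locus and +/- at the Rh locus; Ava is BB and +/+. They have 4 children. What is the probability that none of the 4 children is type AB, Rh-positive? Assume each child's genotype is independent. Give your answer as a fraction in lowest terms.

ABO cross AO × BB → 1/2 B, 1/2 AB.
Rh cross +/- × +/+ → 1 Rh+; so P(type AB, Rh-positive) = 1/2 × 1 = 1/2 per child.
P(not type AB, Rh-positive) = 1/2 for one child; (1/2)^4 = 1/16.

1/16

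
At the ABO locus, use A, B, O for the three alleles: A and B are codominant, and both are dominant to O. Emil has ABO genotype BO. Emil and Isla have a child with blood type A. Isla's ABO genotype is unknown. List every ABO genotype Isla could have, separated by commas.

For each candidate genotype of Isla, check whether crossing it with BO can produce every observed child phenotype.
  AA → possible child types {A, AB} ✓
  AB → possible child types {A, B, AB} ✓
  AO → possible child types {O, A, B, AB} ✓
  BB → possible child types {B} ✗
  BO → possible child types {O, B} ✗
  OO → possible child types {O, B} ✗

AA, AB, AO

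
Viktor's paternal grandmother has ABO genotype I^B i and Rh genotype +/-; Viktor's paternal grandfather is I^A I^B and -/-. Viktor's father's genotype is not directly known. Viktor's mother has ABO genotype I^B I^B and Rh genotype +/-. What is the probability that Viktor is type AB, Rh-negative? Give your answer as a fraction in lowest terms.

Viktor's father's ABO genotype from I^B i × I^A I^B: 1/4 I^A I^B, 1/4 I^A i, 1/4 I^B I^B, 1/4 I^B i.
Crossing each possibility with the mother I^B I^B and summing P(type AB): 1/4·1/2 + 1/4·1/2 + 1/4·0 + 1/4·0 = 1/4.
Similarly for Rh via the father's Rh distribution: P(Rh-) = 3/8.
Independent loci: 1/4 × 3/8 = 3/32.

3/32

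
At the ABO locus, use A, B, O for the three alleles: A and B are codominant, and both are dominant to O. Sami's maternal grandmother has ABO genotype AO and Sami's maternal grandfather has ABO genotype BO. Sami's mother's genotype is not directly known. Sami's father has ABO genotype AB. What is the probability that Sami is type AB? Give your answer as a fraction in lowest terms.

Sami's mother's ABO genotype from AO × BO: 1/4 AB, 1/4 AO, 1/4 BO, 1/4 OO.
Crossing each possibility with the father AB and summing P(type AB): 1/4·1/2 + 1/4·1/4 + 1/4·1/4 + 1/4·0 = 1/4.

1/4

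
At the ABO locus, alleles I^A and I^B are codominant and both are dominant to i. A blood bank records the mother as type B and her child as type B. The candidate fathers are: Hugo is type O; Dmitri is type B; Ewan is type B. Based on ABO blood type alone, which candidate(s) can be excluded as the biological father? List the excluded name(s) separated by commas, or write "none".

A candidate is excluded only if no genotype consistent with his phenotype could produce a type B child with a type B mother.
Every candidate has at least one consistent genotype combination, so none can be excluded.

none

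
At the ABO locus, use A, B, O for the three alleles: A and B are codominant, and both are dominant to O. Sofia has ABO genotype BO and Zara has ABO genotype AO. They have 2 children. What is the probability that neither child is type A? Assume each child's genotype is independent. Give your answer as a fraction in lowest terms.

9/16

ABO cross BO × AO → 1/4 O, 1/4 A, 1/4 B, 1/4 AB.
So P(type A) = 1/4 per child.
P(not type A) = 3/4 for one child; (3/4)^2 = 9/16.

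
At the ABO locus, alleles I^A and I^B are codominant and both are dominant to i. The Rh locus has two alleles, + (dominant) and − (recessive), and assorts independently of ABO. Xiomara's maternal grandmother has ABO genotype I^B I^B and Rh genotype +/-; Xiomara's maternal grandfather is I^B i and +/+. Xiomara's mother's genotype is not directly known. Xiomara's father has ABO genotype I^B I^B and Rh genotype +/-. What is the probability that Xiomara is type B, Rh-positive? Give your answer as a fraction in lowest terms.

Xiomara's mother's ABO genotype from I^B I^B × I^B i: 1/2 I^B I^B, 1/2 I^B i.
Crossing each possibility with the father I^B I^B and summing P(type B): 1/2·1 + 1/2·1 = 1.
Similarly for Rh via the mother's Rh distribution: P(Rh+) = 7/8.
Independent loci: 1 × 7/8 = 7/8.

7/8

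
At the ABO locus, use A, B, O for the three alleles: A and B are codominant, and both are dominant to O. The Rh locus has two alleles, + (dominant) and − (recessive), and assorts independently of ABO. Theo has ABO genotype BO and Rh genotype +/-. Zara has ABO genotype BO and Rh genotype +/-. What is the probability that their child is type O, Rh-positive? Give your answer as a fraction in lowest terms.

ABO cross BO × BO → offspring phenotypes: 1/4 O, 3/4 B.
Rh cross +/- × +/- → 3/4 Rh+, 1/4 Rh-.
Independent loci: P(type O, Rh-positive) = 1/4 × 3/4 = 3/16.

3/16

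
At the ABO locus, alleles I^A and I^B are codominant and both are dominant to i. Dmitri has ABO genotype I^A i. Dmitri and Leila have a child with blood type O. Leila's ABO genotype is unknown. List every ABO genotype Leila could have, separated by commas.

For each candidate genotype of Leila, check whether crossing it with I^A i can produce every observed child phenotype.
  I^A I^A → possible child types {A} ✗
  I^A I^B → possible child types {A, B, AB} ✗
  I^A i → possible child types {O, A} ✓
  I^B I^B → possible child types {B, AB} ✗
  I^B i → possible child types {O, A, B, AB} ✓
  i i → possible child types {O, A} ✓

I^A i, I^B i, i i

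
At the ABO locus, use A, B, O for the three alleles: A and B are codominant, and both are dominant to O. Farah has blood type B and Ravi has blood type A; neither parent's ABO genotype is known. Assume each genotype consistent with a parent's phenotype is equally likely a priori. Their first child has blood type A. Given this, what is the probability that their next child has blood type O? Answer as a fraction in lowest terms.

Possible genotypes: Farah ∈ {BB, BO}; Ravi ∈ {AA, AO}.
Weight each parental genotype pair by prior × P(type-A child):
  BO × AA: posterior weight 2/3; P(next child type O) = 0.
  BO × AO: posterior weight 1/3; P(next child type O) = 1/4.
Weighted sum = 1/12.

1/12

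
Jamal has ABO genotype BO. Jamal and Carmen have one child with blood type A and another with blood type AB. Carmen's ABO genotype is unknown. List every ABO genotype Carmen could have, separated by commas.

AA, AB, AO

For each candidate genotype of Carmen, check whether crossing it with BO can produce every observed child phenotype.
  AA → possible child types {A, AB} ✓
  AB → possible child types {A, B, AB} ✓
  AO → possible child types {O, A, B, AB} ✓
  BB → possible child types {B} ✗
  BO → possible child types {O, B} ✗
  OO → possible child types {O, B} ✗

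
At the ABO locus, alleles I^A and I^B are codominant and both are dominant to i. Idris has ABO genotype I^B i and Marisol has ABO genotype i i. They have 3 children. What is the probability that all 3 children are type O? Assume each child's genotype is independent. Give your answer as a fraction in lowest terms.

1/8

ABO cross I^B i × i i → 1/2 O, 1/2 B.
So P(type O) = 1/2 per child.
All 3 independent: (1/2)^3 = 1/8.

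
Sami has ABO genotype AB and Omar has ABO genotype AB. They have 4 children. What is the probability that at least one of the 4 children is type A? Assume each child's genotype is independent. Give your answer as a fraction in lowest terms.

ABO cross AB × AB → 1/4 A, 1/4 B, 1/2 AB.
So P(type A) = 1/4 per child.
P(none) = (3/4)^4 = 81/256; P(at least one) = 1 − 81/256 = 175/256.

175/256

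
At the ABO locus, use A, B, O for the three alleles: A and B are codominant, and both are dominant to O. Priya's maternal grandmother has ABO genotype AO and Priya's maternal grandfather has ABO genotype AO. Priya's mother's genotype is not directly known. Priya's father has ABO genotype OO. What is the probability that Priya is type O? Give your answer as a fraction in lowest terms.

Priya's mother's ABO genotype from AO × AO: 1/4 AA, 1/2 AO, 1/4 OO.
Crossing each possibility with the father OO and summing P(type O): 1/4·0 + 1/2·1/2 + 1/4·1 = 1/2.

1/2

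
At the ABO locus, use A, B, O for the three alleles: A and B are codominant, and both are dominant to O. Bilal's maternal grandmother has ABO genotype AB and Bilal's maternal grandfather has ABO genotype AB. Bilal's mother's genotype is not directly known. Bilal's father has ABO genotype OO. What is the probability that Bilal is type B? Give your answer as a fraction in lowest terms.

1/2

Bilal's mother's ABO genotype from AB × AB: 1/4 AA, 1/2 AB, 1/4 BB.
Crossing each possibility with the father OO and summing P(type B): 1/4·0 + 1/2·1/2 + 1/4·1 = 1/2.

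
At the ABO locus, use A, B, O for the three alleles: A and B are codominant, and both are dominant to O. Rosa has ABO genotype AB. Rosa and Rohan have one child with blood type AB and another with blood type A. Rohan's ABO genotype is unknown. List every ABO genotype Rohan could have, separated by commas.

AA, AB, AO, BO

For each candidate genotype of Rohan, check whether crossing it with AB can produce every observed child phenotype.
  AA → possible child types {A, AB} ✓
  AB → possible child types {A, B, AB} ✓
  AO → possible child types {A, B, AB} ✓
  BB → possible child types {B, AB} ✗
  BO → possible child types {A, B, AB} ✓
  OO → possible child types {A, B} ✗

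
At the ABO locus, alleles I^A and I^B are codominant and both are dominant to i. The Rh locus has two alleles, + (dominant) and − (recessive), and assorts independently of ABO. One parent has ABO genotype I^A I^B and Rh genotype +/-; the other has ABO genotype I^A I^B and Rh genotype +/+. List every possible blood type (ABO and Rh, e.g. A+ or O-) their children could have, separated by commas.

Gametes from I^A I^B × I^A I^B give offspring ABO genotypes I^A I^A, I^A I^B, I^B I^B, i.e. phenotypes A, B, AB.
Rh cross +/- × +/+ → phenotypes Rh+.
Combining independently: A+, B+, AB+.

A+, B+, AB+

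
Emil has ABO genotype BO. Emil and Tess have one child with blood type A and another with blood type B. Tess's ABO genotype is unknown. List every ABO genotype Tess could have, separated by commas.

AB, AO

For each candidate genotype of Tess, check whether crossing it with BO can produce every observed child phenotype.
  AA → possible child types {A, AB} ✗
  AB → possible child types {A, B, AB} ✓
  AO → possible child types {O, A, B, AB} ✓
  BB → possible child types {B} ✗
  BO → possible child types {O, B} ✗
  OO → possible child types {O, B} ✗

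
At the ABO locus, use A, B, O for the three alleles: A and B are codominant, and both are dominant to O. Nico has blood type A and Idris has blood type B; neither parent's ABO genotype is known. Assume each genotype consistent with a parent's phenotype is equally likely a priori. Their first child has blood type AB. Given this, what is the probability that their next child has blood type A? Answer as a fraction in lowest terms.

5/36

Possible genotypes: Nico ∈ {AA, AO}; Idris ∈ {BB, BO}.
Weight each parental genotype pair by prior × P(type-AB child):
  AA × BB: posterior weight 4/9; P(next child type A) = 0.
  AA × BO: posterior weight 2/9; P(next child type A) = 1/2.
  AO × BB: posterior weight 2/9; P(next child type A) = 0.
  AO × BO: posterior weight 1/9; P(next child type A) = 1/4.
Weighted sum = 5/36.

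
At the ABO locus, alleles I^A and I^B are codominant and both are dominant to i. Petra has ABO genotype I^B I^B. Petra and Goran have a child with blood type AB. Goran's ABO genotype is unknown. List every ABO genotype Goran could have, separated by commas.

I^A I^A, I^A I^B, I^A i

For each candidate genotype of Goran, check whether crossing it with I^B I^B can produce every observed child phenotype.
  I^A I^A → possible child types {AB} ✓
  I^A I^B → possible child types {B, AB} ✓
  I^A i → possible child types {B, AB} ✓
  I^B I^B → possible child types {B} ✗
  I^B i → possible child types {B} ✗
  i i → possible child types {B} ✗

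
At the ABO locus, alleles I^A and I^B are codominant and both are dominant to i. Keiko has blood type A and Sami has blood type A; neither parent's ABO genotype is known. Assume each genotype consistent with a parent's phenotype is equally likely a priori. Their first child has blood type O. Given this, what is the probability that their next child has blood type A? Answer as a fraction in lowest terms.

3/4

Possible genotypes: Keiko ∈ {I^A I^A, I^A i}; Sami ∈ {I^A I^A, I^A i}.
Weight each parental genotype pair by prior × P(type-O child):
  I^A i × I^A i: posterior weight 1; P(next child type A) = 3/4.
Weighted sum = 3/4.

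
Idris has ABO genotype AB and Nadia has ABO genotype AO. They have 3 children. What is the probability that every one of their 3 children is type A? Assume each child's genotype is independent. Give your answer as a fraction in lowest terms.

ABO cross AB × AO → 1/2 A, 1/4 B, 1/4 AB.
So P(type A) = 1/2 per child.
All 3 independent: (1/2)^3 = 1/8.

1/8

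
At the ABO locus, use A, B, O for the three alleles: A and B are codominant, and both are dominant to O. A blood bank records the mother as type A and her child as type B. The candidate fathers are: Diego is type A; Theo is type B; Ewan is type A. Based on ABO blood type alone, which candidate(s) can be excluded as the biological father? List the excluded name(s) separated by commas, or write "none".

Diego, Ewan

A candidate is excluded only if no genotype consistent with his phenotype could produce a type B child with a type A mother.
Diego (type A): no genotype consistent with that phenotype can produce a type-B child with a type-A mother.
Ewan (type A): no genotype consistent with that phenotype can produce a type-B child with a type-A mother.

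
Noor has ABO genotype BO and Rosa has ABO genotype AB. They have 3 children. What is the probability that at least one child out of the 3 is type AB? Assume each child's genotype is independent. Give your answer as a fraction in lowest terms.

37/64

ABO cross BO × AB → 1/4 A, 1/2 B, 1/4 AB.
So P(type AB) = 1/4 per child.
P(none) = (3/4)^3 = 27/64; P(at least one) = 1 − 27/64 = 37/64.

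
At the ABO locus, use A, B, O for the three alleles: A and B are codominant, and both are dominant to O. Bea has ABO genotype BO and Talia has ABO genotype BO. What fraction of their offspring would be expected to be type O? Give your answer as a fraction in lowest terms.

1/4

ABO cross BO × BO → offspring phenotypes: 1/4 O, 3/4 B.
So P(type O) = 1/4.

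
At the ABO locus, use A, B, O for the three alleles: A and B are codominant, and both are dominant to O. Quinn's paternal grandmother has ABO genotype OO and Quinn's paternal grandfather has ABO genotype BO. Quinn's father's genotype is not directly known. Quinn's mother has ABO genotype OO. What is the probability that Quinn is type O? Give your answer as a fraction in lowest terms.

3/4

Quinn's father's ABO genotype from OO × BO: 1/2 BO, 1/2 OO.
Crossing each possibility with the mother OO and summing P(type O): 1/2·1/2 + 1/2·1 = 3/4.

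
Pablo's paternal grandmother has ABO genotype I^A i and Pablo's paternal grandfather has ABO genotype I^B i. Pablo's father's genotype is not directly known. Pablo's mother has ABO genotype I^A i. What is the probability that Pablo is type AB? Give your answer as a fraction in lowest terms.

1/8

Pablo's father's ABO genotype from I^A i × I^B i: 1/4 I^A I^B, 1/4 I^A i, 1/4 I^B i, 1/4 i i.
Crossing each possibility with the mother I^A i and summing P(type AB): 1/4·1/4 + 1/4·0 + 1/4·1/4 + 1/4·0 = 1/8.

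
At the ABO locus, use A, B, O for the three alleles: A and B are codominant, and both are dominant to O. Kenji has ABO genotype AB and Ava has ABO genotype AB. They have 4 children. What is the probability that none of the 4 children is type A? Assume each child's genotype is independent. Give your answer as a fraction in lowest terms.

81/256

ABO cross AB × AB → 1/4 A, 1/4 B, 1/2 AB.
So P(type A) = 1/4 per child.
P(not type A) = 3/4 for one child; (3/4)^4 = 81/256.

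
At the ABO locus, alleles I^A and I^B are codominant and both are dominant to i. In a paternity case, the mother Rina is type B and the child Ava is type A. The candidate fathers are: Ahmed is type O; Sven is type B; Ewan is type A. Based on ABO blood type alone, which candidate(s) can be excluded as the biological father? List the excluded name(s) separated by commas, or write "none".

A candidate is excluded only if no genotype consistent with his phenotype could produce a type A child with a type B mother.
Ahmed (type O): no genotype consistent with that phenotype can produce a type-A child with a type-B mother.
Sven (type B): no genotype consistent with that phenotype can produce a type-A child with a type-B mother.

Ahmed, Sven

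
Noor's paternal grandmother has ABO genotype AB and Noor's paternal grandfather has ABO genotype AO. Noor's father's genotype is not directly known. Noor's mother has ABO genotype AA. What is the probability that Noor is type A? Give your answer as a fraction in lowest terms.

3/4

Noor's father's ABO genotype from AB × AO: 1/4 AA, 1/4 AB, 1/4 AO, 1/4 BO.
Crossing each possibility with the mother AA and summing P(type A): 1/4·1 + 1/4·1/2 + 1/4·1 + 1/4·1/2 = 3/4.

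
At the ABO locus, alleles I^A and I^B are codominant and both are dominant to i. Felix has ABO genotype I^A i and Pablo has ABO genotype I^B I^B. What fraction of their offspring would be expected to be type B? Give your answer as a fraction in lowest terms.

ABO cross I^A i × I^B I^B → offspring phenotypes: 1/2 B, 1/2 AB.
So P(type B) = 1/2.

1/2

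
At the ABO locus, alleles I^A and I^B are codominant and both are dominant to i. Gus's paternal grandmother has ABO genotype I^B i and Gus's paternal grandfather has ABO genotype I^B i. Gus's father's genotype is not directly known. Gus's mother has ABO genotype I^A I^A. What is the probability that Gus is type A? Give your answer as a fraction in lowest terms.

Gus's father's ABO genotype from I^B i × I^B i: 1/4 I^B I^B, 1/2 I^B i, 1/4 i i.
Crossing each possibility with the mother I^A I^A and summing P(type A): 1/4·0 + 1/2·1/2 + 1/4·1 = 1/2.

1/2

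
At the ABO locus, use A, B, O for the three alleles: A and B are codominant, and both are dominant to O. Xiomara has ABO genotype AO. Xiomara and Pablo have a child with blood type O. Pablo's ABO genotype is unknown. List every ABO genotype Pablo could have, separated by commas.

For each candidate genotype of Pablo, check whether crossing it with AO can produce every observed child phenotype.
  AA → possible child types {A} ✗
  AB → possible child types {A, B, AB} ✗
  AO → possible child types {O, A} ✓
  BB → possible child types {B, AB} ✗
  BO → possible child types {O, A, B, AB} ✓
  OO → possible child types {O, A} ✓

AO, BO, OO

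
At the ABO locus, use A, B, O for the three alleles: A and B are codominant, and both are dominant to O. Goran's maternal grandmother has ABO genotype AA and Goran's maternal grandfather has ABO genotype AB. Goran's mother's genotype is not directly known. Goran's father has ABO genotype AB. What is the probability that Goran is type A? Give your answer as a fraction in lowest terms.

Goran's mother's ABO genotype from AA × AB: 1/2 AA, 1/2 AB.
Crossing each possibility with the father AB and summing P(type A): 1/2·1/2 + 1/2·1/4 = 3/8.

3/8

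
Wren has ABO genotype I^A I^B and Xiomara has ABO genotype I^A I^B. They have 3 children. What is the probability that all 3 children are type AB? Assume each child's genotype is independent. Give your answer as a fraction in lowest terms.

ABO cross I^A I^B × I^A I^B → 1/4 A, 1/4 B, 1/2 AB.
So P(type AB) = 1/2 per child.
All 3 independent: (1/2)^3 = 1/8.

1/8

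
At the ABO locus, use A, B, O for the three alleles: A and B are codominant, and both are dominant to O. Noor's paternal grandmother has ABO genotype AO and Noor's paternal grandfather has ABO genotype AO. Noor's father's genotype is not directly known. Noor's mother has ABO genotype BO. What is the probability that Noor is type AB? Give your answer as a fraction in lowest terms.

1/4

Noor's father's ABO genotype from AO × AO: 1/4 AA, 1/2 AO, 1/4 OO.
Crossing each possibility with the mother BO and summing P(type AB): 1/4·1/2 + 1/2·1/4 + 1/4·0 = 1/4.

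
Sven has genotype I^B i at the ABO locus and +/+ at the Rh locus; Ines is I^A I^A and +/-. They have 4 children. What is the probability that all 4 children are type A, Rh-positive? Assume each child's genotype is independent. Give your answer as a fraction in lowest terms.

1/16

ABO cross I^B i × I^A I^A → 1/2 A, 1/2 AB.
Rh cross +/+ × +/- → 1 Rh+; so P(type A, Rh-positive) = 1/2 × 1 = 1/2 per child.
All 4 independent: (1/2)^4 = 1/16.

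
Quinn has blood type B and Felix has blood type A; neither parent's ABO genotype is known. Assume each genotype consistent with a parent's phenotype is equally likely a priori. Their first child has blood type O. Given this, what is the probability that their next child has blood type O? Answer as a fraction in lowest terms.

1/4

Possible genotypes: Quinn ∈ {I^B I^B, I^B i}; Felix ∈ {I^A I^A, I^A i}.
Weight each parental genotype pair by prior × P(type-O child):
  I^B i × I^A i: posterior weight 1; P(next child type O) = 1/4.
Weighted sum = 1/4.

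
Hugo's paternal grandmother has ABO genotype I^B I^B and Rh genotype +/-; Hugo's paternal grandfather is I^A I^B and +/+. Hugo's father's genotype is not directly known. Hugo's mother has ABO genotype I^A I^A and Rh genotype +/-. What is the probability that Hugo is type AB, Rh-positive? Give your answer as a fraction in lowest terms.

21/32

Hugo's father's ABO genotype from I^B I^B × I^A I^B: 1/2 I^A I^B, 1/2 I^B I^B.
Crossing each possibility with the mother I^A I^A and summing P(type AB): 1/2·1/2 + 1/2·1 = 3/4.
Similarly for Rh via the father's Rh distribution: P(Rh+) = 7/8.
Independent loci: 3/4 × 7/8 = 21/32.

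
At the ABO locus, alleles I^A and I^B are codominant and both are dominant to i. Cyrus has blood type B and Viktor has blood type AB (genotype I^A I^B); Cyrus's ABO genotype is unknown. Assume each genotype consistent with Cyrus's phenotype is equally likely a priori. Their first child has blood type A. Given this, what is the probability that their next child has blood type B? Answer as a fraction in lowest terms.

1/2

Possible genotypes: Cyrus ∈ {I^B I^B, I^B i}; Viktor ∈ {I^A I^B}.
Weight each parental genotype pair by prior × P(type-A child):
  I^B i × I^A I^B: posterior weight 1; P(next child type B) = 1/2.
Weighted sum = 1/2.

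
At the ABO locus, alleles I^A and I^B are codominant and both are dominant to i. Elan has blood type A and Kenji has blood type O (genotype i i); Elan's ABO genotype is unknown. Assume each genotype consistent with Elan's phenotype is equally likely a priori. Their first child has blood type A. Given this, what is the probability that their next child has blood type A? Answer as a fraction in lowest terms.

5/6

Possible genotypes: Elan ∈ {I^A I^A, I^A i}; Kenji ∈ {i i}.
Weight each parental genotype pair by prior × P(type-A child):
  I^A I^A × i i: posterior weight 2/3; P(next child type A) = 1.
  I^A i × i i: posterior weight 1/3; P(next child type A) = 1/2.
Weighted sum = 5/6.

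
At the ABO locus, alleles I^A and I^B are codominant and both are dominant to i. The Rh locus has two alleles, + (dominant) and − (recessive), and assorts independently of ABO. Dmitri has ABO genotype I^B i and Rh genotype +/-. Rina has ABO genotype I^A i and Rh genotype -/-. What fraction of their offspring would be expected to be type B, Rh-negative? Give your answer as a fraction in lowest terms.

1/8

ABO cross I^B i × I^A i → offspring phenotypes: 1/4 O, 1/4 A, 1/4 B, 1/4 AB.
Rh cross +/- × -/- → 1/2 Rh+, 1/2 Rh-.
Independent loci: P(type B, Rh-negative) = 1/4 × 1/2 = 1/8.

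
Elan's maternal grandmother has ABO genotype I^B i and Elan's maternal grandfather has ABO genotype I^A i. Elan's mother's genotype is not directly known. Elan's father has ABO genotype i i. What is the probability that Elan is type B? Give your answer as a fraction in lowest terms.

1/4

Elan's mother's ABO genotype from I^B i × I^A i: 1/4 I^A I^B, 1/4 I^A i, 1/4 I^B i, 1/4 i i.
Crossing each possibility with the father i i and summing P(type B): 1/4·1/2 + 1/4·0 + 1/4·1/2 + 1/4·0 = 1/4.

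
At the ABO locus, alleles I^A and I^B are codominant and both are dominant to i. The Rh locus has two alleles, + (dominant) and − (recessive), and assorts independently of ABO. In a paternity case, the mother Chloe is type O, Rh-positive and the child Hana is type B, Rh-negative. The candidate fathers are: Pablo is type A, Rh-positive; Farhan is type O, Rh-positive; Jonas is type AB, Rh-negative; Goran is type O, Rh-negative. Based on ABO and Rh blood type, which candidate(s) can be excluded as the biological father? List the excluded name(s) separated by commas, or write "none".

A candidate is excluded only if no genotype consistent with his phenotype could produce a type B, Rh-negative child with a type O, Rh-positive mother.
Pablo (type A, Rh+): no genotype consistent with that phenotype can produce a type-B Rh- child with a type-O mother.
Farhan (type O, Rh+): no genotype consistent with that phenotype can produce a type-B Rh- child with a type-O mother.
Goran (type O, Rh-): no genotype consistent with that phenotype can produce a type-B Rh- child with a type-O mother.

Pablo, Farhan, Goran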